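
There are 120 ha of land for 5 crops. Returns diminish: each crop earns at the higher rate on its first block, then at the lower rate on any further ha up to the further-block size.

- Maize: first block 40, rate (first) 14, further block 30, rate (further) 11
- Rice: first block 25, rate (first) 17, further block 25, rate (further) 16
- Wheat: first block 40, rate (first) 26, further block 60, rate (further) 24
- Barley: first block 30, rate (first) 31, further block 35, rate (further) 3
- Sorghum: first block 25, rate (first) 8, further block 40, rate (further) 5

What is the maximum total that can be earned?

3170

Order all 10 blocks by rate: Barley/first 31 > Wheat/first 26 > Wheat/second 24 > Rice/first 17 > Rice/second 16 > Maize/first 14 > Maize/second 11 > Sorghum/first 8 > Sorghum/second 5 > Barley/second 3.
Fill Barley first block (30 at 31) — 90 left.
Wheat first at 26: fill all 40 — 50 left.
Wheat/second: +50 of 60 at 24; pool empty.
Total = 31×30 + 26×40 + 24×50 = 3170.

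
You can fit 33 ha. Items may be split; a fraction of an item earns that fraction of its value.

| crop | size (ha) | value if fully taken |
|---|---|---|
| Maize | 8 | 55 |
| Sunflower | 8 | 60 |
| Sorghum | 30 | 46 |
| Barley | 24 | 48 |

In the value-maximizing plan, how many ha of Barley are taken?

17

Best value per unit of size first: Sunflower 60/8≈7.5, Maize 55/8≈6.88, Barley 48/24≈2, Sorghum 46/30≈1.53.
All 8 ha of Sunflower fit (value 60) → 25 remain.
All 8 ha of Maize fit (value 55) → 17 remain.
Fill the last 17 ha with part of Barley: 17/24 of it earns 34.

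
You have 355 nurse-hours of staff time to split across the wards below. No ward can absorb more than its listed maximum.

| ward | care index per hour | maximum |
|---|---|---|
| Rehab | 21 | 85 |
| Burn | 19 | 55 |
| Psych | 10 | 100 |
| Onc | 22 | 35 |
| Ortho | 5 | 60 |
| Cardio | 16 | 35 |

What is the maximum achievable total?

Highest care index per hour first: Onc 22 > Rehab 21 > Burn 19 > Cardio 16 > Psych 10 > Ortho 5.
Onc takes 35 to reach its cap of 35 ; 320 left.
Give Rehab 85 to hit its cap of 85 ; 235 left.
Burn: +55 to 55 (cap) ; 180 left.
Cardio takes 35 to reach its cap of 35 ; 145 left.
Psych takes 100 to reach its cap of 100 ; 45 left.
Only 45 left; Ortho takes them to reach 45.
Total = 21×85 + 19×55 + 10×100 + 22×35 + 5×45 + 16×35 = 5385.

5385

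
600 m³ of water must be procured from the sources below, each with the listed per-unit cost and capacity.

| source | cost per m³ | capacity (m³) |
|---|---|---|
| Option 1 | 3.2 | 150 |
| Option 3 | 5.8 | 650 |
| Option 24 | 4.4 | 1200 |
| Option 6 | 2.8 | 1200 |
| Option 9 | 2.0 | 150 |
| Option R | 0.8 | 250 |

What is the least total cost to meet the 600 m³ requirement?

1060

Cheapest first:
Take 250 from Option R at 0.8 → need 350 more.
Option 9 (2.0): use full 150 → 200 m³ to go.
Option 6 (2.8): take the remaining 200 → done.
Option 1, Option 24, Option 3: unused.
Cost = 250×0.8 + 150×2.0 + 200×2.8 = 1060.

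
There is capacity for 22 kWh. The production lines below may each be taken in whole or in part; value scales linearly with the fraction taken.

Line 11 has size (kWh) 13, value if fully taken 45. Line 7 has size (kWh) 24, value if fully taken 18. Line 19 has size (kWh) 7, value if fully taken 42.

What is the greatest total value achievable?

88.5

Sort by value density: Line 19 42/7≈6, Line 11 45/13≈3.46, Line 7 18/24≈0.75.
All 7 kWh of Line 19 fit (value 42) ; 15 remain.
Take all of Line 11 (13 kWh, value 45) ; 2 kWh left.
Only 2 kWh remain; take 2/24 of Line 7 for value 18×2/24 = 1.5.
Total value = 88.5.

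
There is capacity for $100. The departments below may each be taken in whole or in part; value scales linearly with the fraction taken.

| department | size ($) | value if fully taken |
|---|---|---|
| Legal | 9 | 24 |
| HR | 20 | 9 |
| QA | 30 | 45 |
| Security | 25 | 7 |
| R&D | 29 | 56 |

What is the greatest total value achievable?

Sort by value density: Legal 24/9≈2.67, R&D 56/29≈1.93, QA 45/30≈1.5, HR 9/20≈0.45, Security 7/25≈0.28.
All 9 $ of Legal fit (value 24) → 91 remain.
All 29 $ of R&D fit (value 56) → 62 remain.
Take all of QA (30 $, value 45) → 32 $ left.
HR: take in full, 20 $ for value 9 → 12 left.
12 $ left: a 12/25 share of Security gives 7×12/25 = 3.36.
Total value = 137.36.

137.36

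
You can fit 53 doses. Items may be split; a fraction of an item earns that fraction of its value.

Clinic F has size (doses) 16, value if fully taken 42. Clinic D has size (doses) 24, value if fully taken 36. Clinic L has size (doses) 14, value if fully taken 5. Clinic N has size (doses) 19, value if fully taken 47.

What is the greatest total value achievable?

Rank by value-to-size ratio: Clinic F 42/16≈2.62, Clinic N 47/19≈2.47, Clinic D 36/24≈1.5, Clinic L 5/14≈0.357.
Take all of Clinic F (16 doses, value 42) → 37 doses left.
All 19 doses of Clinic N fit (value 47) → 18 remain.
18 doses left: a 18/24 share of Clinic D gives 36×18/24 = 27.
Total value = 116.

116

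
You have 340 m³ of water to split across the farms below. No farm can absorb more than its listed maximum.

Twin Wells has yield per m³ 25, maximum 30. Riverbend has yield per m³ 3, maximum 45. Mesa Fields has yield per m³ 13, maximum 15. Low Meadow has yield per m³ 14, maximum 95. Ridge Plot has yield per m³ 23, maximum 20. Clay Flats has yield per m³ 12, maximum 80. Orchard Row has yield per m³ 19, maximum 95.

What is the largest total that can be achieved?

Highest yield per m³ first: Twin Wells 25 > Ridge Plot 23 > Orchard Row 19 > Low Meadow 14 > Mesa Fields 13 > Clay Flats 12 > Riverbend 3.
Give Twin Wells 30 to hit its cap of 30 — 310 left.
Give Ridge Plot 20 to hit its cap of 20 — 290 left.
Give Orchard Row 95 to hit its cap of 95 — 195 left.
Low Meadow: +95 to 95 (cap) — 100 left.
Give Mesa Fields 15 to hit its cap of 15 — 85 left.
Clay Flats takes 80 to reach its cap of 80 — 5 left.
Riverbend: +5 (room for 45) → 5. Pool exhausted.
Total = 25×30 + 3×5 + 13×15 + 14×95 + 23×20 + 12×80 + 19×95 = 5515.

5515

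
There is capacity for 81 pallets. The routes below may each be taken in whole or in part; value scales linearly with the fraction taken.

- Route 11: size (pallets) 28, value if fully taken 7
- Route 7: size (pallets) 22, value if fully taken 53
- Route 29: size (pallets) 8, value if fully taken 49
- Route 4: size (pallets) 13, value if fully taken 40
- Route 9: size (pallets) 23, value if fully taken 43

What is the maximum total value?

Sort by value density: Route 29 49/8≈6.12, Route 4 40/13≈3.08, Route 7 53/22≈2.41, Route 9 43/23≈1.87, Route 11 7/28≈0.25.
Take all of Route 29 (8 pallets, value 49) ; 73 pallets left.
Take all of Route 4 (13 pallets, value 40) ; 60 pallets left.
Take all of Route 7 (22 pallets, value 53) ; 38 pallets left.
Route 9: take in full, 23 pallets for value 43 ; 15 left.
Fill the last 15 pallets with part of Route 11: 15/28 of it earns 3.75.
Total value = 188.75.

188.75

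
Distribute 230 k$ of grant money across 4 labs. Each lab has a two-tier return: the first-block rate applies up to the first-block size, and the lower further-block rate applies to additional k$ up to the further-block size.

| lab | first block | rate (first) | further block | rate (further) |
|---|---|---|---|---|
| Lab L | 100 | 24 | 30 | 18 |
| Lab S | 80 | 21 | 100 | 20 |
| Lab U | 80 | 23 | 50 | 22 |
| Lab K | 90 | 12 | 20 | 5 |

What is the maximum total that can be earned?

5340

Order all 8 blocks by rate: Lab L/first 24 > Lab U/first 23 > Lab U/second 22 > Lab S/first 21 > Lab S/second 20 > Lab L/second 18 > Lab K/first 12 > Lab K/second 5.
Fill Lab L first block (100 at 24) — 130 left.
Lab U/first (23): +80 — 50 left.
Fill Lab U second block (50 at 22) — 0 left.
Total = 24×100 + 23×80 + 22×50 = 5340.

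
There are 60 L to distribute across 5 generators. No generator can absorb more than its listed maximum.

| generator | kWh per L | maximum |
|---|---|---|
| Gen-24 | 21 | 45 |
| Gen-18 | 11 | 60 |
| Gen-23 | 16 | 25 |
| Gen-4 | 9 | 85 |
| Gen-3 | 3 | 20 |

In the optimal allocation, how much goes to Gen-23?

15

Rank by kWh per L: Gen-24 21 > Gen-23 16 > Gen-18 11 > Gen-4 9 > Gen-3 3.
Gen-24 takes 45 to reach its cap of 45 — 15 left.
Gen-23: +15 (room for 25) → 15. Pool exhausted.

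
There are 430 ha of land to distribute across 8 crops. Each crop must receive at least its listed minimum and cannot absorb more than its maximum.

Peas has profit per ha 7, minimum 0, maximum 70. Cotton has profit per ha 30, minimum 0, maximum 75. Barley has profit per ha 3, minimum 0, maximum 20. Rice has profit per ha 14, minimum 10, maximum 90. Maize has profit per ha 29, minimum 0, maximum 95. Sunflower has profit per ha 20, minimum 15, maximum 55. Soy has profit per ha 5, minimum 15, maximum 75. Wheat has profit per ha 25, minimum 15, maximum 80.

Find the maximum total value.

9580

Meeting every minimum uses 0+0+0+10+0+15+15+15 = 55 ha, leaving 375.
Highest profit per ha first: Cotton 30 > Maize 29 > Wheat 25 > Sunflower 20 > Rice 14 > Peas 7 > Soy 5 > Barley 3.
Cotton takes 75 more to reach its cap of 75 ; 300 left.
Give Maize 95 more to hit its cap of 95 ; 205 left.
Give Wheat 65 more to hit its cap of 80 ; 140 left.
Give Sunflower 40 more to hit its cap of 55 ; 100 left.
Rice: +80 to 90 (cap) ; 20 left.
Only 20 left; Peas takes them to reach 20.
Total = 7×20 + 30×75 + 14×90 + 29×95 + 20×55 + 5×15 + 25×80 = 9580.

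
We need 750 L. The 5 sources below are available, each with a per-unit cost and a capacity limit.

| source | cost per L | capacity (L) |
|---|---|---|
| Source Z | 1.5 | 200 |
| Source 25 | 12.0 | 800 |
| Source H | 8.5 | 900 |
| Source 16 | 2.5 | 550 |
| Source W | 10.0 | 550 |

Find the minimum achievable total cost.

1675

Fill from the cheapest source first.
Source Z (1.5): use full 200 — 550 L to go.
Source 16 (2.5): use full 550 — 0 L to go.
Source H, Source W, Source 25: unused.
Cost = 200×1.5 + 550×2.5 = 1675.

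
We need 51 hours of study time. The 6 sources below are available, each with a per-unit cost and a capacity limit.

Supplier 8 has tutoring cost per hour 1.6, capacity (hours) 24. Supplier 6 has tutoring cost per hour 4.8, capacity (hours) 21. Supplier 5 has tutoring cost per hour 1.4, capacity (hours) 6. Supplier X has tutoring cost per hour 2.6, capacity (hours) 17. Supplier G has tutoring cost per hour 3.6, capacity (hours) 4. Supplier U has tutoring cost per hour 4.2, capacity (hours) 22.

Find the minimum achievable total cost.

105.4

Fill from the cheapest source first.
Supplier 5 at 1.4: take all 6 hours ; 45 still needed.
Supplier 8 (1.6): use full 24 ; 21 hours to go.
Supplier X at 2.6: take all 17 hours ; 4 still needed.
Take 4 from Supplier G at 3.6 ; need 0 more.
Supplier U, Supplier 6: unused.
Cost = 6×1.4 + 24×1.6 + 17×2.6 + 4×3.6 = 105.4.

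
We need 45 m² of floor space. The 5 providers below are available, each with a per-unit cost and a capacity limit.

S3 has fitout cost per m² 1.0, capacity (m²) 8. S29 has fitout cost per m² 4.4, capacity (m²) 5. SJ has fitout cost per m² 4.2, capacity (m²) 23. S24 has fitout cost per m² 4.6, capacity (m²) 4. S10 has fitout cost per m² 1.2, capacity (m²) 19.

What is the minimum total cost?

106.4

Use providers in increasing cost order.
Take 8 from S3 at 1.0 — need 37 more.
Take 19 from S10 at 1.2 — need 18 more.
SJ (4.2): take the remaining 18 — done.
S29, S24: unused.
Cost = 8×1.0 + 19×1.2 + 18×4.2 = 106.4.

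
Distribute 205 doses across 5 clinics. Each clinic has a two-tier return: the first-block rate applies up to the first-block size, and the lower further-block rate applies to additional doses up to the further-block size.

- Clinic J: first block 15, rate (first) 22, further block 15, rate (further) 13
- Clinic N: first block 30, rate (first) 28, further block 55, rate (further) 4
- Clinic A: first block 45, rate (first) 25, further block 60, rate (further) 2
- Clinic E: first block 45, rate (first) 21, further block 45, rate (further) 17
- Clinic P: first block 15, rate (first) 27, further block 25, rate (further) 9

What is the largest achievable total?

Treat each block as its own option and order by rate: Clinic N/first 28 > Clinic P/first 27 > Clinic A/first 25 > Clinic J/first 22 > Clinic E/first 21 > Clinic E/second 17 > Clinic J/second 13 > Clinic P/second 9 > Clinic N/second 4 > Clinic A/second 2.
Clinic N/first (28): +30 → 175 left.
Clinic P/first (27): +15 → 160 left.
Clinic A first at 25: fill all 45 → 115 left.
Fill Clinic J first block (15 at 22) → 100 left.
Clinic E/first (21): +45 → 55 left.
Clinic E second at 17: fill all 45 → 10 left.
10 remain; put them into Clinic J second at 13.
Total = 28×30 + 27×15 + 25×45 + 22×15 + 21×45 + 17×45 + 13×10 = 4540.

4540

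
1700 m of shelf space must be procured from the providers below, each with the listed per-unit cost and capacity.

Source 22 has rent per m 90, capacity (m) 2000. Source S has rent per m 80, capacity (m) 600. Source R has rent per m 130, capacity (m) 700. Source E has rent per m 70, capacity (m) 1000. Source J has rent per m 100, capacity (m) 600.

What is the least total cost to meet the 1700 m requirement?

127000

Cheapest first:
Take 1000 from Source E at 70 — need 700 more.
Source S at 80: take all 600 m — 100 still needed.
Source 22 (90): take the remaining 100 — done.
Source J, Source R: unused.
Cost = 1000×70 + 600×80 + 100×90 = 127000.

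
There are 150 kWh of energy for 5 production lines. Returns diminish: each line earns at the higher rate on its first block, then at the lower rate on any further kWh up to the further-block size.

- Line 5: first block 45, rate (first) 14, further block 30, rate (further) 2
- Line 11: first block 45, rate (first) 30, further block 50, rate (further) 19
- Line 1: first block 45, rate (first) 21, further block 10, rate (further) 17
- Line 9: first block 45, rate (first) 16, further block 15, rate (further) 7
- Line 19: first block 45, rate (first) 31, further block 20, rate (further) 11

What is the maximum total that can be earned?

Order all 10 blocks by rate: Line 19/tier1 31 > Line 11/tier1 30 > Line 1/tier1 21 > Line 11/tier2 19 > Line 1/tier2 17 > Line 9/tier1 16 > Line 5/tier1 14 > Line 19/tier2 11 > Line 9/tier2 7 > Line 5/tier2 2.
Fill Line 19 tier1 block (45 at 31) → 105 left.
Fill Line 11 tier1 block (45 at 30) → 60 left.
Line 1/tier1 (21): +45 → 15 left.
15 remain; put them into Line 11 tier2 at 19.
Total = 31×45 + 30×45 + 21×45 + 19×15 = 3975.

3975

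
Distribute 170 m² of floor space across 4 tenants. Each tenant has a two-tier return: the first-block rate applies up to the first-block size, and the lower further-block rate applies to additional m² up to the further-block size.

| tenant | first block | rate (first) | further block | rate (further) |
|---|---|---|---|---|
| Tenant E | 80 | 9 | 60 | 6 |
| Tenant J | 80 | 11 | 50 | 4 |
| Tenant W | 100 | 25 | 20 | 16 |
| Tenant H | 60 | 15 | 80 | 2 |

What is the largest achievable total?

3570

Treat each block as its own option and order by rate: Tenant W/first 25 > Tenant W/second 16 > Tenant H/first 15 > Tenant J/first 11 > Tenant E/first 9 > Tenant E/second 6 > Tenant J/second 4 > Tenant H/second 2.
Tenant W/first (25): +100 → 70 left.
Fill Tenant W second block (20 at 16) → 50 left.
Tenant H first at 15: only 50 left, fill 50.
Total = 25×100 + 16×20 + 15×50 = 3570.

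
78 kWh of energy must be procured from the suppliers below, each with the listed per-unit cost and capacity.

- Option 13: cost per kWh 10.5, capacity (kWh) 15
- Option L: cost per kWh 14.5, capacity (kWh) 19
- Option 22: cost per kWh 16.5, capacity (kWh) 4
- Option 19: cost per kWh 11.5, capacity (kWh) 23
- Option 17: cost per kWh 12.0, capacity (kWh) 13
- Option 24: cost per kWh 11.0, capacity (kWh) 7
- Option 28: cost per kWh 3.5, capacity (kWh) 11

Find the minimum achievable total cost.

Cheapest first:
Take 11 from Option 28 at 3.5 ; need 67 more.
Take 15 from Option 13 at 10.5 ; need 52 more.
Option 24 (11.0): use full 7 ; 45 kWh to go.
Take 23 from Option 19 at 11.5 ; need 22 more.
Take 13 from Option 17 at 12.0 ; need 9 more.
Option L at 14.5: take 9 of its 19 ; requirement met.
Option 22: unused.
Cost = 11×3.5 + 15×10.5 + 7×11.0 + 23×11.5 + 13×12.0 + 9×14.5 = 824.

824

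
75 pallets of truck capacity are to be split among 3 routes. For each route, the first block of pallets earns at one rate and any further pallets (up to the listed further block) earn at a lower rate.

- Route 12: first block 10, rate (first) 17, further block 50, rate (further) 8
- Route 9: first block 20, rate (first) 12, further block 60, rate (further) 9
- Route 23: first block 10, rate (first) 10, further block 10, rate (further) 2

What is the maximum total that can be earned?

825

Order all 6 blocks by rate: Route 12/T1 17 > Route 9/T1 12 > Route 23/T1 10 > Route 9/T2 9 > Route 12/T2 8 > Route 23/T2 2.
Route 12 T1 at 17: fill all 10 — 65 left.
Route 9 T1 at 12: fill all 20 — 45 left.
Fill Route 23 T1 block (10 at 10) — 35 left.
Route 9 T2 at 9: only 35 left, fill 35.
Total = 17×10 + 12×20 + 10×10 + 9×35 = 825.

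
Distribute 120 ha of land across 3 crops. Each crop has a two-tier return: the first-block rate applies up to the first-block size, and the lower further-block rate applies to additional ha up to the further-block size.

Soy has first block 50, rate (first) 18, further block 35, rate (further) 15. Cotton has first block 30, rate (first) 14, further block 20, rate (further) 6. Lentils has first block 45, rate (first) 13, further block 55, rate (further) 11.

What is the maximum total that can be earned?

Order all 6 blocks by rate: Soy/T1 18 > Soy/T2 15 > Cotton/T1 14 > Lentils/T1 13 > Lentils/T2 11 > Cotton/T2 6.
Fill Soy T1 block (50 at 18) → 70 left.
Soy T2 at 15: fill all 35 → 35 left.
Fill Cotton T1 block (30 at 14) → 5 left.
Lentils T1 at 13: only 5 left, fill 5.
Total = 18×50 + 15×35 + 14×30 + 13×5 = 1910.

1910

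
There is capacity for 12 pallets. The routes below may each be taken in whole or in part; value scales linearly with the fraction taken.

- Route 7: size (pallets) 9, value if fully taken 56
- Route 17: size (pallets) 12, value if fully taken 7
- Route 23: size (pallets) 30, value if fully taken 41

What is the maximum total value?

60.1

Sort by value density: Route 7 56/9≈6.22, Route 23 41/30≈1.37, Route 17 7/12≈0.583.
Route 7: take in full, 9 pallets for value 56 → 3 left.
Only 3 pallets remain; take 3/30 of Route 23 for value 41×3/30 = 4.1.
Total value = 60.1.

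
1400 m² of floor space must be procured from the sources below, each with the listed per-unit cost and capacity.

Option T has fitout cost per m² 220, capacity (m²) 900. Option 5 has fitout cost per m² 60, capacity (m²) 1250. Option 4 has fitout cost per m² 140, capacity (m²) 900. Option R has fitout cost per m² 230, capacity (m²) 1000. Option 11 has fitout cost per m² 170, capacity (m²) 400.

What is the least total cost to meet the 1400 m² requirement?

96000

Use sources in increasing cost order.
Take 1250 from Option 5 at 60 → need 150 more.
Option 4 at 140: take 150 of its 900 → requirement met.
Option 11, Option T, Option R: unused.
Cost = 1250×60 + 150×140 = 96000.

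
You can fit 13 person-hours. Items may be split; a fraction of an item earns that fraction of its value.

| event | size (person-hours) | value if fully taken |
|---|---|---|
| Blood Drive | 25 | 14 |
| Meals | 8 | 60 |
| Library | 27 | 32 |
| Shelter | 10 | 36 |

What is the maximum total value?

78

Best value per unit of size first: Meals 60/8≈7.5, Shelter 36/10≈3.6, Library 32/27≈1.19, Blood Drive 14/25≈0.56.
Meals: take in full, 8 person-hours for value 60 → 5 left.
Fill the last 5 person-hours with part of Shelter: 5/10 of it earns 18.
Total value = 78.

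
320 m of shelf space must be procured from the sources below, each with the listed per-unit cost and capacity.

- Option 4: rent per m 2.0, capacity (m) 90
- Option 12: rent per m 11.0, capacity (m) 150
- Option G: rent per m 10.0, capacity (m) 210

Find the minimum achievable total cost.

Cheapest first:
Option 4 (2.0): use full 90 — 230 m to go.
Take 210 from Option G at 10.0 — need 20 more.
Option 12 at 11.0: take 20 of its 150 — requirement met.
Cost = 90×2.0 + 210×10.0 + 20×11.0 = 2500.

2500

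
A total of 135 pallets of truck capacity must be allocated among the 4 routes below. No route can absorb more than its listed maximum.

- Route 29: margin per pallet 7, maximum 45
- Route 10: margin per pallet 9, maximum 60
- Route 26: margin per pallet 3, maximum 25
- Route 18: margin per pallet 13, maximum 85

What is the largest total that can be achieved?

1555

Rank by margin per pallet: Route 18 13 > Route 10 9 > Route 29 7 > Route 26 3.
Route 18 takes 85 to reach its cap of 85 → 50 left.
Only 50 left; Route 10 takes them to reach 50.
Total = 9×50 + 13×85 = 1555.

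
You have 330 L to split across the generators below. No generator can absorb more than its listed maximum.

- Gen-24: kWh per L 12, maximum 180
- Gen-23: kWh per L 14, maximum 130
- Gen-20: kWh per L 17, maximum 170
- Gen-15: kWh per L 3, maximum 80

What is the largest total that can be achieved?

5070

Order the generators by kWh per L: Gen-20 17 > Gen-23 14 > Gen-24 12 > Gen-15 3.
Gen-20 takes 170 to reach its cap of 170 ; 160 left.
Gen-23 takes 130 to reach its cap of 130 ; 30 left.
Gen-24 has room for 180 but only 30 remain, so it gets 30.
Total = 12×30 + 14×130 + 17×170 = 5070.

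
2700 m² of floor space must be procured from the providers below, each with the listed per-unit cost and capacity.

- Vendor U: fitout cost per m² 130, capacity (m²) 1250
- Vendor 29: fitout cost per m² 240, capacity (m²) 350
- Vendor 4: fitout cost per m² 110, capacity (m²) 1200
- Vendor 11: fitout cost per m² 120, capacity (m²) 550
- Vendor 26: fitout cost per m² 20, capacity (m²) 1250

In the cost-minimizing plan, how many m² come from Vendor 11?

250

Use providers in increasing cost order.
Take 1250 from Vendor 26 at 20 — need 1450 more.
Vendor 4 (110): use full 1200 — 250 m² to go.
Take 250 from Vendor 11 at 120 to finish.
Vendor U, Vendor 29: unused.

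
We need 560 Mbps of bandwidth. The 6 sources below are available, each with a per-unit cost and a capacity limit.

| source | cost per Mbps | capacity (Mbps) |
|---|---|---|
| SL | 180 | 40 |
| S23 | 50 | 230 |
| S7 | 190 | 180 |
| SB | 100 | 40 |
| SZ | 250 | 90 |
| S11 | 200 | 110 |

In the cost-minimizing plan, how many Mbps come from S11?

70

Cheapest first:
S23 at 50: take all 230 Mbps ; 330 still needed.
SB (100): use full 40 ; 290 Mbps to go.
Take 40 from SL at 180 ; need 250 more.
Take 180 from S7 at 190 ; need 70 more.
S11 at 200: take 70 of its 110 ; requirement met.
SZ: unused.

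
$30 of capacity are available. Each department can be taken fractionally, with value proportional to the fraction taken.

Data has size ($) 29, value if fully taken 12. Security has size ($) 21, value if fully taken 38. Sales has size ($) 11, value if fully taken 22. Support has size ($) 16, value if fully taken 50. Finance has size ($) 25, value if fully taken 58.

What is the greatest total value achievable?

82.48

Rank by value-to-size ratio: Support 50/16≈3.12, Finance 58/25≈2.32, Sales 22/11≈2, Security 38/21≈1.81, Data 12/29≈0.414.
All 16 $ of Support fit (value 50) ; 14 remain.
Fill the last 14 $ with part of Finance: 14/25 of it earns 32.48.
Total value = 82.48.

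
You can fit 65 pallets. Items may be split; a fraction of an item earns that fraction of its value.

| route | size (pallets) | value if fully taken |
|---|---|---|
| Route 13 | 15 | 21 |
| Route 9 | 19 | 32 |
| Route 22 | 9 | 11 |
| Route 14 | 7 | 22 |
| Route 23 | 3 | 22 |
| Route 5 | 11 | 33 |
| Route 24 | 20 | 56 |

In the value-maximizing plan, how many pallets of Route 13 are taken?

Sort by value density: Route 23 22/3≈7.33, Route 14 22/7≈3.14, Route 5 33/11≈3, Route 24 56/20≈2.8, Route 9 32/19≈1.68, Route 13 21/15≈1.4, Route 22 11/9≈1.22.
Route 23: take in full, 3 pallets for value 22 ; 62 left.
All 7 pallets of Route 14 fit (value 22) ; 55 remain.
Route 5: take in full, 11 pallets for value 33 ; 44 left.
All 20 pallets of Route 24 fit (value 56) ; 24 remain.
Take all of Route 9 (19 pallets, value 32) ; 5 pallets left.
Only 5 pallets remain; take 5/15 of Route 13 for value 21×5/15 = 7.

5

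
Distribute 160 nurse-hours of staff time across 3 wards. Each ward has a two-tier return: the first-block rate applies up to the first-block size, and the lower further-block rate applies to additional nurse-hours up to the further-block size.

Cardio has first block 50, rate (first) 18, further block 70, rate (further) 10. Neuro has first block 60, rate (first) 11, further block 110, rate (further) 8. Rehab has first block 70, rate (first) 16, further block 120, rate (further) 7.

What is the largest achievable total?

2460

Rank every tier by rate: Cardio/first 18 > Rehab/first 16 > Neuro/first 11 > Cardio/second 10 > Neuro/second 8 > Rehab/second 7.
Cardio/first (18): +50 ; 110 left.
Rehab/first (16): +70 ; 40 left.
40 remain; put them into Neuro first at 11.
Total = 18×50 + 16×70 + 11×40 = 2460.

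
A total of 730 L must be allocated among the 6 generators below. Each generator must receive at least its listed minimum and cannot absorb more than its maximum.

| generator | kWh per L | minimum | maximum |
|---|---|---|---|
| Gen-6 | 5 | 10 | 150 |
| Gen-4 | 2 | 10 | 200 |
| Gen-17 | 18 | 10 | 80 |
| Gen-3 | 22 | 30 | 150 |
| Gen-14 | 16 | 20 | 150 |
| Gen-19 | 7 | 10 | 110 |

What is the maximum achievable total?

Meeting every minimum uses 10+10+10+30+20+10 = 90 L, leaving 640.
Rank by kWh per L: Gen-3 22 > Gen-17 18 > Gen-14 16 > Gen-19 7 > Gen-6 5 > Gen-4 2.
Give Gen-3 120 more to hit its cap of 150 — 520 left.
Gen-17: +70 to 80 (cap) — 450 left.
Give Gen-14 130 more to hit its cap of 150 — 320 left.
Gen-19: +100 to 110 (cap) — 220 left.
Give Gen-6 140 more to hit its cap of 150 — 80 left.
Gen-4 has room for 190 more but only 80 remain, so it gets 90.
Total = 5×150 + 2×90 + 18×80 + 22×150 + 16×150 + 7×110 = 8840.

8840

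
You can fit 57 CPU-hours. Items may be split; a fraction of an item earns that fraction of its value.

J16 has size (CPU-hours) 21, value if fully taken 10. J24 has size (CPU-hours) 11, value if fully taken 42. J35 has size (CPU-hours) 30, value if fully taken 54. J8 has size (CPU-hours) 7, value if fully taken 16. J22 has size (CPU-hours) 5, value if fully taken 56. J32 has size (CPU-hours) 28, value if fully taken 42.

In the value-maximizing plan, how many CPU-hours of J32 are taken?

Best value per unit of size first: J22 56/5≈11.2, J24 42/11≈3.82, J8 16/7≈2.29, J35 54/30≈1.8, J32 42/28≈1.5, J16 10/21≈0.476.
J22: take in full, 5 CPU-hours for value 56 — 52 left.
J24: take in full, 11 CPU-hours for value 42 — 41 left.
Take all of J8 (7 CPU-hours, value 16) — 34 CPU-hours left.
Take all of J35 (30 CPU-hours, value 54) — 4 CPU-hours left.
4 CPU-hours left: a 4/28 share of J32 gives 42×4/28 = 6.

4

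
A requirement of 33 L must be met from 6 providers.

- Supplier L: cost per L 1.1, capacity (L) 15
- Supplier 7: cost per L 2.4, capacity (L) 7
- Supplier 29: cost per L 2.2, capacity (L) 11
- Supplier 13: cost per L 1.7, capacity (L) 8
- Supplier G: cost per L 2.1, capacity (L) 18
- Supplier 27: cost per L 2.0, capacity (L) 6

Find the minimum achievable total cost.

50.5

Fill from the cheapest provider first.
Take 15 from Supplier L at 1.1 ; need 18 more.
Supplier 13 at 1.7: take all 8 L ; 10 still needed.
Supplier 27 (2.0): use full 6 ; 4 L to go.
Take 4 from Supplier G at 2.1 to finish.
Supplier 29, Supplier 7: unused.
Cost = 15×1.1 + 8×1.7 + 6×2.0 + 4×2.1 = 50.5.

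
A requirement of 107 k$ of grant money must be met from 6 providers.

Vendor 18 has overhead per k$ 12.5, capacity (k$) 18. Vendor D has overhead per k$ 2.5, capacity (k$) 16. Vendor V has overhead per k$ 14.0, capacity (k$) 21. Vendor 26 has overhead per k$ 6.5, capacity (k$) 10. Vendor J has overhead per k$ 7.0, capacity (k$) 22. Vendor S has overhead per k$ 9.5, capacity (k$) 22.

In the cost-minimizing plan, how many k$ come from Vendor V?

19

Use providers in increasing cost order.
Take 16 from Vendor D at 2.5 — need 91 more.
Vendor 26 at 6.5: take all 10 k$ — 81 still needed.
Vendor J (7.0): use full 22 — 59 k$ to go.
Take 22 from Vendor S at 9.5 — need 37 more.
Vendor 18 (12.5): use full 18 — 19 k$ to go.
Take 19 from Vendor V at 14.0 to finish.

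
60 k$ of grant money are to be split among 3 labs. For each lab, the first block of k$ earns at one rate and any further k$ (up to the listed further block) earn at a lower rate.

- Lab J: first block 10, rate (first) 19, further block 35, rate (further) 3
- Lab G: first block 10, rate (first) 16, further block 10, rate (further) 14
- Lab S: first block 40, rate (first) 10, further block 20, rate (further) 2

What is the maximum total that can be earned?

790

Order all 6 blocks by rate: Lab J/first 19 > Lab G/first 16 > Lab G/second 14 > Lab S/first 10 > Lab J/second 3 > Lab S/second 2.
Fill Lab J first block (10 at 19) — 50 left.
Lab G first at 16: fill all 10 — 40 left.
Lab G second at 14: fill all 10 — 30 left.
Lab S/first: +30 of 40 at 10; pool empty.
Total = 19×10 + 16×10 + 14×10 + 10×30 = 790.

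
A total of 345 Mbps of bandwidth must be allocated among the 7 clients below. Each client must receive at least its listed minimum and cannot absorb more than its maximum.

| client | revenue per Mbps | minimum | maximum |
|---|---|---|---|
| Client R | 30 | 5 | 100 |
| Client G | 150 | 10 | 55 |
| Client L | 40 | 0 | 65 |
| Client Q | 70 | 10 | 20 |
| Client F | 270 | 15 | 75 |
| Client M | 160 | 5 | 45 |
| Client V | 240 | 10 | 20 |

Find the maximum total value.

Meeting every minimum uses 5+10+0+10+15+5+10 = 55 Mbps, leaving 290.
Rank by revenue per Mbps: Client F 270 > Client V 240 > Client M 160 > Client G 150 > Client Q 70 > Client L 40 > Client R 30.
Client F: +60 to 75 (cap) → 230 left.
Client V takes 10 more to reach its cap of 20 → 220 left.
Give Client M 40 more to hit its cap of 45 → 180 left.
Client G takes 45 more to reach its cap of 55 → 135 left.
Client Q: +10 to 20 (cap) → 125 left.
Client L takes 65 more to reach its cap of 65 → 60 left.
Only 60 left; Client R takes them to reach 65.
Total = 30×65 + 150×55 + 40×65 + 70×20 + 270×75 + 160×45 + 240×20 = 46450.

46450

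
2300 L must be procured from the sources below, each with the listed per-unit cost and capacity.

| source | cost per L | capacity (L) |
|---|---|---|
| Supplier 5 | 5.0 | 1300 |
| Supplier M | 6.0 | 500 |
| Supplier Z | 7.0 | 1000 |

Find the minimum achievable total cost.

Use sources in increasing cost order.
Supplier 5 at 5.0: take all 1300 L → 1000 still needed.
Supplier M at 6.0: take all 500 L → 500 still needed.
Supplier Z at 7.0: take 500 of its 1000 → requirement met.
Cost = 1300×5.0 + 500×6.0 + 500×7.0 = 13000.

13000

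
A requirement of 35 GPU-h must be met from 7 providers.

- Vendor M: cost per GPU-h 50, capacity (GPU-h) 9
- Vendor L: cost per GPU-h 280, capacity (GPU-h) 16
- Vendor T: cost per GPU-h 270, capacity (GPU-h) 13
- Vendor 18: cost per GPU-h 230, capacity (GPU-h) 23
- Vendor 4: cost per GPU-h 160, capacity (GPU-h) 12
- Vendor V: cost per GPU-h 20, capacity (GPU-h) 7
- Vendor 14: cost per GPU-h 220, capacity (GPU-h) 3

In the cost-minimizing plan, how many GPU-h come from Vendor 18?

Fill from the cheapest provider first.
Vendor V (20): use full 7 ; 28 GPU-h to go.
Take 9 from Vendor M at 50 ; need 19 more.
Vendor 4 at 160: take all 12 GPU-h ; 7 still needed.
Take 3 from Vendor 14 at 220 ; need 4 more.
Vendor 18 (230): take the remaining 4 ; done.
Vendor T, Vendor L: unused.

4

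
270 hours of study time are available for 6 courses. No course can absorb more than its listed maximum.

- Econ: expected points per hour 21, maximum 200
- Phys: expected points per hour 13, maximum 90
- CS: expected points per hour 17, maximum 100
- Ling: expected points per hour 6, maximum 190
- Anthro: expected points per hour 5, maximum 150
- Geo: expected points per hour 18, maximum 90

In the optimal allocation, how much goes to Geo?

70

Order the courses by expected points per hour: Econ 21 > Geo 18 > CS 17 > Phys 13 > Ling 6 > Anthro 5.
Econ: +200 to 200 (cap) ; 70 left.
Only 70 left; Geo takes them to reach 70.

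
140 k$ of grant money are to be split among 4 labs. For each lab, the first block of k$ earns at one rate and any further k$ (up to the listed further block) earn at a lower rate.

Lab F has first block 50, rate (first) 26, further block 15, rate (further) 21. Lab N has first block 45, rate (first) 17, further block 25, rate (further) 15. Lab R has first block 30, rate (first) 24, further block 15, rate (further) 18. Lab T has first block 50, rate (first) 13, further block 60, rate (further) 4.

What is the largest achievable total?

3115

Rank every tier by rate: Lab F/tier1 26 > Lab R/tier1 24 > Lab F/tier2 21 > Lab R/tier2 18 > Lab N/tier1 17 > Lab N/tier2 15 > Lab T/tier1 13 > Lab T/tier2 4.
Lab F tier1 at 26: fill all 50 ; 90 left.
Lab R/tier1 (24): +30 ; 60 left.
Fill Lab F tier2 block (15 at 21) ; 45 left.
Lab R/tier2 (18): +15 ; 30 left.
Lab N tier1 at 17: only 30 left, fill 30.
Total = 26×50 + 24×30 + 21×15 + 18×15 + 17×30 = 3115.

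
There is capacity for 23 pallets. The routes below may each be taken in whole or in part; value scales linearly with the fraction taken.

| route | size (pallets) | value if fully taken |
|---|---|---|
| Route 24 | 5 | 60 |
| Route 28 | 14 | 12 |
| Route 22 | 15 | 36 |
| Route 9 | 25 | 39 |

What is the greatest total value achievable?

100.68

Sort by value density: Route 24 60/5≈12, Route 22 36/15≈2.4, Route 9 39/25≈1.56, Route 28 12/14≈0.857.
All 5 pallets of Route 24 fit (value 60) ; 18 remain.
Route 22: take in full, 15 pallets for value 36 ; 3 left.
Only 3 pallets remain; take 3/25 of Route 9 for value 39×3/25 = 4.68.
Total value = 100.68.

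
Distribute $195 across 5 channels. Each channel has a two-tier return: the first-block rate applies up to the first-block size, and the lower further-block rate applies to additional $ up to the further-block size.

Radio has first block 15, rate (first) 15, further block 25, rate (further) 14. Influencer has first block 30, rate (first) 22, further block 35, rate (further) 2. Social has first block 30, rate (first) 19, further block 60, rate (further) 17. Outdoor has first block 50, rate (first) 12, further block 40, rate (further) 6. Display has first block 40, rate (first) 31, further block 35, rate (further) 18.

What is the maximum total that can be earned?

4120

Order all 10 blocks by rate: Display/tier1 31 > Influencer/tier1 22 > Social/tier1 19 > Display/tier2 18 > Social/tier2 17 > Radio/tier1 15 > Radio/tier2 14 > Outdoor/tier1 12 > Outdoor/tier2 6 > Influencer/tier2 2.
Display/tier1 (31): +40 — 155 left.
Influencer tier1 at 22: fill all 30 — 125 left.
Social/tier1 (19): +30 — 95 left.
Display tier2 at 18: fill all 35 — 60 left.
Social tier2 at 17: fill all 60 — 0 left.
Total = 31×40 + 22×30 + 19×30 + 18×35 + 17×60 = 4120.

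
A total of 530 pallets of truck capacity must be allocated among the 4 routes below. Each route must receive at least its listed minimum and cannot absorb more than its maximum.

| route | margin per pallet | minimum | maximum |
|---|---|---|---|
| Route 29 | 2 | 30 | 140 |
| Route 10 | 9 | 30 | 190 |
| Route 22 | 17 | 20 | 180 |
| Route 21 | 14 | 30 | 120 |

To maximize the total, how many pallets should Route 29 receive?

40

Meeting every minimum uses 30+30+20+30 = 110 pallets, leaving 420.
Rank by margin per pallet: Route 22 17 > Route 21 14 > Route 10 9 > Route 29 2.
Give Route 22 160 more to hit its cap of 180 — 260 left.
Give Route 21 90 more to hit its cap of 120 — 170 left.
Route 10: +160 to 190 (cap) — 10 left.
Only 10 left; Route 29 takes them to reach 40.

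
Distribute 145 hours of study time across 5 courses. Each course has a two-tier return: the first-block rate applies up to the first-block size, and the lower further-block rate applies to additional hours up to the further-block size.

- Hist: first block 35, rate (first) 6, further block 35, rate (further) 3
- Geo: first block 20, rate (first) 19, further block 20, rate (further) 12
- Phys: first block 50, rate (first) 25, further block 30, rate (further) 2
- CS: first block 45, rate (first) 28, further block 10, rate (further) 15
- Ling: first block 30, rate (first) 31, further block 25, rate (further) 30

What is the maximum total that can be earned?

Rank every tier by rate: Ling/tier1 31 > Ling/tier2 30 > CS/tier1 28 > Phys/tier1 25 > Geo/tier1 19 > CS/tier2 15 > Geo/tier2 12 > Hist/tier1 6 > Hist/tier2 3 > Phys/tier2 2.
Fill Ling tier1 block (30 at 31) ; 115 left.
Ling tier2 at 30: fill all 25 ; 90 left.
CS tier1 at 28: fill all 45 ; 45 left.
Phys tier1 at 25: only 45 left, fill 45.
Total = 31×30 + 30×25 + 28×45 + 25×45 = 4065.

4065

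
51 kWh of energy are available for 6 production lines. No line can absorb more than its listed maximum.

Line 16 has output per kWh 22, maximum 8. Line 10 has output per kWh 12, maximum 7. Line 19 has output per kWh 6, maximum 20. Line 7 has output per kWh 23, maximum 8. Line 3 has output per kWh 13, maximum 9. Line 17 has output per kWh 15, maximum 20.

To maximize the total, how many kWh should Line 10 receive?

6

Rank by output per kWh: Line 7 23 > Line 16 22 > Line 17 15 > Line 3 13 > Line 10 12 > Line 19 6.
Line 7: +8 to 8 (cap) — 43 left.
Line 16: +8 to 8 (cap) — 35 left.
Line 17 takes 20 to reach its cap of 20 — 15 left.
Line 3 takes 9 to reach its cap of 9 — 6 left.
Only 6 left; Line 10 takes them to reach 6.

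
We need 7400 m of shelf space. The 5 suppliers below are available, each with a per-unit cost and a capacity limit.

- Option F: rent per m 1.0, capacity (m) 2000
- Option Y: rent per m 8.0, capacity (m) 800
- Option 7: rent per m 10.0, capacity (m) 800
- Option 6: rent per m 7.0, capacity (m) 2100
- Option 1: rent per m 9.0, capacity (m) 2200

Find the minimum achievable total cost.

45900

Use suppliers in increasing cost order.
Option F at 1.0: take all 2000 m — 5400 still needed.
Take 2100 from Option 6 at 7.0 — need 3300 more.
Option Y at 8.0: take all 800 m — 2500 still needed.
Take 2200 from Option 1 at 9.0 — need 300 more.
Option 7 (10.0): take the remaining 300 — done.
Cost = 2000×1.0 + 2100×7.0 + 800×8.0 + 2200×9.0 + 300×10.0 = 45900.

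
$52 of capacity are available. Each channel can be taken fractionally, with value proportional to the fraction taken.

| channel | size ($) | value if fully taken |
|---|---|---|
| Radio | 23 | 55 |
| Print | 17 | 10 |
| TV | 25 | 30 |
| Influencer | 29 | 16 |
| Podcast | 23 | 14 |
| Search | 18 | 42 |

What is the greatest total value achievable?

Best value per unit of size first: Radio 55/23≈2.39, Search 42/18≈2.33, TV 30/25≈1.2, Podcast 14/23≈0.609, Print 10/17≈0.588, Influencer 16/29≈0.552.
All 23 $ of Radio fit (value 55) ; 29 remain.
Take all of Search (18 $, value 42) ; 11 $ left.
Fill the last 11 $ with part of TV: 11/25 of it earns 13.2.
Total value = 110.2.

110.2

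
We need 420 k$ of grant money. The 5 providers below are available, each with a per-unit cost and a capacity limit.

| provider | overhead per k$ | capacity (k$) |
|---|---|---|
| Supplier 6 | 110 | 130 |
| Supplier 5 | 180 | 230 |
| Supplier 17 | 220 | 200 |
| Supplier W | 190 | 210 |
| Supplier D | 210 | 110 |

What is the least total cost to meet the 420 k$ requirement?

Cheapest first:
Take 130 from Supplier 6 at 110 — need 290 more.
Take 230 from Supplier 5 at 180 — need 60 more.
Take 60 from Supplier W at 190 to finish.
Supplier D, Supplier 17: unused.
Cost = 130×110 + 230×180 + 60×190 = 67100.

67100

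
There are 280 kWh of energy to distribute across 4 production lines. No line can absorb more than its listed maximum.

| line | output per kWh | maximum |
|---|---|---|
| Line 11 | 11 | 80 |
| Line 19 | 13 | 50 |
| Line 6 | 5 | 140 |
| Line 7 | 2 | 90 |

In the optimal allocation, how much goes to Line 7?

Highest output per kWh first: Line 19 13 > Line 11 11 > Line 6 5 > Line 7 2.
Line 19 takes 50 to reach its cap of 50 → 230 left.
Line 11: +80 to 80 (cap) → 150 left.
Give Line 6 140 to hit its cap of 140 → 10 left.
Only 10 left; Line 7 takes them to reach 10.

10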